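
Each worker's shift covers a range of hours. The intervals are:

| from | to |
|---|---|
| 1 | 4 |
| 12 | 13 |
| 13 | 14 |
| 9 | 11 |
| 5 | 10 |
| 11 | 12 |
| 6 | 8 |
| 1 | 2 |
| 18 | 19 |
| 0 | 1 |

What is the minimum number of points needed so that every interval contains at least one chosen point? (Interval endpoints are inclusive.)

5

Sorted: [0,1] [1,2] [1,4] [6,8] [5,10] [9,11] [11,12] [12,13] [13,14] [18,19]
{[0,1],[1,2],[1,4]} hit by 1; {[6,8],[5,10]} hit by 8; {[9,11],[11,12]} hit by 11; {[12,13],[13,14]} hit by 13; {[18,19]} hit by 19.
Points: 1, 8, 11, 13, 19 (5 total).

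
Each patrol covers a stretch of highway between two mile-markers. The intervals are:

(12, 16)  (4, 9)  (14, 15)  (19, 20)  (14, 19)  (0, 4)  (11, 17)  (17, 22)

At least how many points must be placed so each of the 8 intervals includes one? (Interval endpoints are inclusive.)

3

Sort by right endpoint; whenever an interval is uncovered, place a point at its right end.
By right end: [0,4]  [4,9]  [14,15]  [12,16]  [11,17]  [14,19]  [19,20]  [17,22]
[0,4] uncovered → point at 4; [14,15] uncovered → point at 15; [19,20] uncovered → point at 20.
Points: 4, 15, 20 (3 total).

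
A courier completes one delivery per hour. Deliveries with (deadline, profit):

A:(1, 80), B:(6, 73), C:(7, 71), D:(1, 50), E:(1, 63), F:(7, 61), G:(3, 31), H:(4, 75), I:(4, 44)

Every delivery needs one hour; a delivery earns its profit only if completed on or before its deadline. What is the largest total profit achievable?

By profit: A(d1,80), H(d4,75), B(d6,73), C(d7,71), E(d1,63), F(d7,61), D(d1,50), I(d4,44), G(d3,31)
A→slot 1; H→slot 4; B→slot 6; C→slot 7; E skipped; F→slot 5; D skipped; I→slot 3; G→slot 2.
Profit = 80 + 31 + 44 + 75 + 61 + 73 + 71 = 435

435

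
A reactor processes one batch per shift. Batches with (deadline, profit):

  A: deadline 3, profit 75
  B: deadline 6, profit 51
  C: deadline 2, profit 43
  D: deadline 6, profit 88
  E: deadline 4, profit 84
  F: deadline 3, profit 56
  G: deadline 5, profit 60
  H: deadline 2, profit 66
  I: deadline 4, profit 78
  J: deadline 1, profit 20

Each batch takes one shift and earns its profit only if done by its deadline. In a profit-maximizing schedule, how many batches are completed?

Sort by profit descending; place each in the latest free slot ≤ its deadline.
Profit order: D=88 E=84 I=78 A=75 H=66 G=60 F=56 B=51 C=43 J=20
Assign: D→slot 6, E→slot 4, I→slot 3, A→slot 2, H→slot 1, G→slot 5, F skipped, B skipped, C skipped, J skipped.
Slots: [1:H] [2:A] [3:I] [4:E] [5:G] [6:D]
6 of 10 scheduled.

6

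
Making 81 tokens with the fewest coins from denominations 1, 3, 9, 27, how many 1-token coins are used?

Greedy: take as many of the largest coin as possible, then repeat with the remainder.
81 = 3×27
Count of 1: 0

0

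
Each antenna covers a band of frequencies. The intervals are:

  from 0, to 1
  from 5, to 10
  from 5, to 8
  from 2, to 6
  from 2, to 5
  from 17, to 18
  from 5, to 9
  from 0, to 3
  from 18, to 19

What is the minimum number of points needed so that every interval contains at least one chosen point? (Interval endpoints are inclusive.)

Sorted: [0,1] [0,3] [2,5] [2,6] [5,8] [5,9] [5,10] [17,18] [18,19]
{[0,1],[0,3]} hit by 1; {[2,5],[2,6],[5,8],[5,9],[5,10]} hit by 5; {[17,18],[18,19]} hit by 18.
Points: 1, 5, 18 (3 total).

3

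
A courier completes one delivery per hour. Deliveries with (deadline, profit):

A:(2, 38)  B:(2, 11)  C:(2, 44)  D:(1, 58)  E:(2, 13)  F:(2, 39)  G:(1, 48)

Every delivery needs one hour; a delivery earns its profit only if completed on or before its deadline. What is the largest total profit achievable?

Take jobs in profit order; each goes to the latest open slot no later than its deadline.
Profit order: D=58 G=48 C=44 F=39 A=38 E=13 B=11
Assign: D→slot 1, G skipped, C→slot 2, F skipped, A skipped, E skipped, B skipped.
Slots: [1:D] [2:C]
Profit = 58 + 44 = 102

102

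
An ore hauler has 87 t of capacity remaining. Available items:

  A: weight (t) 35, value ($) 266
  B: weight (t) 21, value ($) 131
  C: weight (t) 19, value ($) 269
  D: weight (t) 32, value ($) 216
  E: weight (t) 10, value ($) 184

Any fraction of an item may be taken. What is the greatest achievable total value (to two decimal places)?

Order: E (184/10=18.40) > C (269/19=14.16) > A (266/35=7.60) > D (216/32=6.75) > B (131/21=6.24)
Fill: take E (10 @ 184) → take C (19 @ 269) → take A (35 @ 266) → take 23/32 of D → 155.25; 87/87 used.
Total value = 874.25

874.25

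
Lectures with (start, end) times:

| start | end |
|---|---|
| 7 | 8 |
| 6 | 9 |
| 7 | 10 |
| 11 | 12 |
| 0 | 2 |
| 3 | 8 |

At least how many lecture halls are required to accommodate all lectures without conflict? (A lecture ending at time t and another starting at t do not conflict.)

Count concurrent intervals with a sweep; the peak is the room count.
Events (time:±→running): 0:+→1 2:-→0 3:+→1 6:+→2 7:+→3 7:+→4 … peak 4.

4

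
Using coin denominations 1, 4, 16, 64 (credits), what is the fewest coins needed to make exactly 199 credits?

7

Use the largest denomination that fits, subtract, and repeat.
199 − 3×64→7 − 1×4→3 − 3×1→0
Total coins = 3 + 1 + 3 = 7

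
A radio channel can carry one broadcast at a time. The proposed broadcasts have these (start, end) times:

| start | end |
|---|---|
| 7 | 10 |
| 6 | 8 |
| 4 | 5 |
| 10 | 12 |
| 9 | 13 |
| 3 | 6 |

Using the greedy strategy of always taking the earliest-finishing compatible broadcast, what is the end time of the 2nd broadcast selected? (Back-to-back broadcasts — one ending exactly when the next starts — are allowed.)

Greedy by earliest finish: after sorting by end time, pick each interval compatible with the last pick.
Sorted by end: (4,5)  (3,6)  (6,8)  (7,10)  (10,12)  (9,13)
take (4,5); take (6,8); skip (7,10); take (10,12).
Selected: (4,5) (6,8) (10,12)

8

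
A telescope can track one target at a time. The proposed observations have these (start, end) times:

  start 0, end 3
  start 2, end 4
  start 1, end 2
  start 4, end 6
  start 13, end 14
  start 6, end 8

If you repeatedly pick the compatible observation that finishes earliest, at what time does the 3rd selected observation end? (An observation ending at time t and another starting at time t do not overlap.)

6

Greedy by earliest finish: after sorting by end time, pick each interval compatible with the last pick.
By end time: (1,2), (0,3), (2,4), (4,6), (6,8), (13,14).
Pick (1,2); next start ≥ 2 → (2,4); next start ≥ 4 → (4,6); next start ≥ 6 → (6,8); next start ≥ 8 → (13,14).
Selected: (1,2) (2,4) (4,6) (6,8) (13,14)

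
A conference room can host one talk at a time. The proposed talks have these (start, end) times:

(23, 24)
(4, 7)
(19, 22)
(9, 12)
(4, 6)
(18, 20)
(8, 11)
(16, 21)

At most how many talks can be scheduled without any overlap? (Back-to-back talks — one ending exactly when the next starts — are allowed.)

4

Order by finish time; keep every interval that doesn't clash with the previous kept one.
By end time: (4,6), (4,7), (8,11), (9,12), (18,20), (16,21), (19,22), (23,24).
Pick (4,6); next start ≥ 6 → (8,11); next start ≥ 11 → (18,20); next start ≥ 20 → (23,24).
Selected 4 talks.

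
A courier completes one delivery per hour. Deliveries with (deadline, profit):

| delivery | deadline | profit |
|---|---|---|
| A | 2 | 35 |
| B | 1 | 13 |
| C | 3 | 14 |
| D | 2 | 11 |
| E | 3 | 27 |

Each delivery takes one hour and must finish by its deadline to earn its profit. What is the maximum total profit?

Sort by profit descending; place each in the latest free slot ≤ its deadline.
Profit order: A=35 E=27 C=14 B=13 D=11
Assign: A→slot 2, E→slot 3, C→slot 1, B skipped, D skipped.
Slots: [1:C] [2:A] [3:E]
Profit = 14 + 35 + 27 = 76

76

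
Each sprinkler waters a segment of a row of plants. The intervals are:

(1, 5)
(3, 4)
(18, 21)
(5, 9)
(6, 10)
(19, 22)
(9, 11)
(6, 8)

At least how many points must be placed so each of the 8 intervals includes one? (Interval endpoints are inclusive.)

4

By right end: [3,4]  [1,5]  [6,8]  [5,9]  [6,10]  [9,11]  [18,21]  [19,22]
[3,4] uncovered → point at 4; [6,8] uncovered → point at 8; [9,11] uncovered → point at 11; [18,21] uncovered → point at 21.
Points: 4, 8, 11, 21 (4 total).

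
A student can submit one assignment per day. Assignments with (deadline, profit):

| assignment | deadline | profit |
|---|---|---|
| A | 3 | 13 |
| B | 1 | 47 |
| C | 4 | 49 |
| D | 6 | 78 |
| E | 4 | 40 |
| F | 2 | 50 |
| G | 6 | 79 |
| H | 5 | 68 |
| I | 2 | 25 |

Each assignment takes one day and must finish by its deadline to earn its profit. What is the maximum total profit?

Profit order: G=79 D=78 H=68 F=50 C=49 B=47 E=40 I=25 A=13
Assign: G→slot 6, D→slot 5, H→slot 4, F→slot 2, C→slot 3, B→slot 1, E skipped, I skipped, A skipped.
Slots: [1:B] [2:F] [3:C] [4:H] [5:D] [6:G]
Profit = 47 + 50 + 49 + 68 + 78 + 79 = 371

371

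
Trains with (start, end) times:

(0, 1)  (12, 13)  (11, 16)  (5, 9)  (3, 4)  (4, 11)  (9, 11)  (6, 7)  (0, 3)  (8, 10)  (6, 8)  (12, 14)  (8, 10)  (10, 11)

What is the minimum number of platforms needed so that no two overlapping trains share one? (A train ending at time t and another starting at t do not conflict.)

4

starts: [0, 0, 3, 4, 5, 6, 6, 8, 8, 9, 10, 11, 12, 12]
ends:   [1, 3, 4, 7, 8, 9, 10, 10, 11, 11, 11, 13, 14, 16]
s0→1 s0→2 e1→1 e3→0 s3→1 e4→0 s4→1 s5→2 s6→3 s6→4  — peak 4.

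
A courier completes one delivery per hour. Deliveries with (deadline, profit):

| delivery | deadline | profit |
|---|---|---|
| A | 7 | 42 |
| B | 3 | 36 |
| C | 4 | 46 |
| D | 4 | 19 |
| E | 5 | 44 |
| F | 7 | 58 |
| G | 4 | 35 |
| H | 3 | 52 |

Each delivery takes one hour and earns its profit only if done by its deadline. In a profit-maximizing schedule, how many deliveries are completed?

Sort by profit descending; place each in the latest free slot ≤ its deadline.
Profit order: F=58 H=52 C=46 E=44 A=42 B=36 G=35 D=19
Assign: F→slot 7, H→slot 3, C→slot 4, E→slot 5, A→slot 6, B→slot 2, G→slot 1, D skipped.
Slots: [1:G] [2:B] [3:H] [4:C] [5:E] [6:A] [7:F]
7 of 8 scheduled.

7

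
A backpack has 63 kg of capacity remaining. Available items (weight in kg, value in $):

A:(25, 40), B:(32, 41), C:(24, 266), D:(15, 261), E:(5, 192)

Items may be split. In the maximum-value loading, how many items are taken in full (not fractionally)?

3

Greedy by value/weight ratio, highest first.
Ratios (sorted): E 38.40, D 17.40, C 11.08, A 1.60, B 1.28
take E (5 @ 192); take D (15 @ 261); take C (24 @ 266); take 19/25 of A → 30.40. Capacity used 63/63.
3 item(s) taken whole; one partial (take 19/25 of A).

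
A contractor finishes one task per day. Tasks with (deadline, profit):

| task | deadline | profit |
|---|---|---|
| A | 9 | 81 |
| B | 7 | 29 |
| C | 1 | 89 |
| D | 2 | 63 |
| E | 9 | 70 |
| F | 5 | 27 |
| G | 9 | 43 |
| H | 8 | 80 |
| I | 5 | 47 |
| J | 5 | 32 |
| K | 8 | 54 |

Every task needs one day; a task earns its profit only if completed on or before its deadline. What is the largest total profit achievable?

559

By profit: C(d1,89), A(d9,81), H(d8,80), E(d9,70), D(d2,63), K(d8,54), I(d5,47), G(d9,43), J(d5,32), B(d7,29), F(d5,27)
C→slot 1; A→slot 9; H→slot 8; E→slot 7; D→slot 2; K→slot 6; I→slot 5; G→slot 4; J→slot 3; B skipped; F skipped.
Profit = 89 + 63 + 32 + 43 + 47 + 54 + 70 + 80 + 81 = 559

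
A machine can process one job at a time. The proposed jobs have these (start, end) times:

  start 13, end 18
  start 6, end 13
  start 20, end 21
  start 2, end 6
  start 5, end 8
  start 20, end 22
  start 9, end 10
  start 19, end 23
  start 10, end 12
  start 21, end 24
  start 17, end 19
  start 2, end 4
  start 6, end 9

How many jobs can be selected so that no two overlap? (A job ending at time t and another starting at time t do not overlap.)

Sorted by end: (2,4)  (2,6)  (5,8)  (6,9)  (9,10)  (10,12)  (6,13)  (13,18)  (17,19)  (20,21)  (20,22)  (19,23)  (21,24)
take (2,4); take (5,8); take (9,10); take (10,12); skip (6,13); take (13,18); skip (17,19); take (20,21); take (21,24).
Selected 7 jobs.

7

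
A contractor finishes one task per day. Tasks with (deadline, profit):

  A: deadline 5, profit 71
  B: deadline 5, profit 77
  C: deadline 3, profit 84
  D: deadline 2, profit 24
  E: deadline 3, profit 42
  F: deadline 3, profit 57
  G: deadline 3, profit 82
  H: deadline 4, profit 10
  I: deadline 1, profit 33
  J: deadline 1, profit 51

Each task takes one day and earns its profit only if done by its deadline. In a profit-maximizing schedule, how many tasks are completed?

Profit order: C=84 G=82 B=77 A=71 F=57 J=51 E=42 I=33 D=24 H=10
Assign: C→slot 3, G→slot 2, B→slot 5, A→slot 4, F→slot 1, J skipped, E skipped, I skipped, D skipped, H skipped.
Slots: [1:F] [2:G] [3:C] [4:A] [5:B]
5 of 10 scheduled.

5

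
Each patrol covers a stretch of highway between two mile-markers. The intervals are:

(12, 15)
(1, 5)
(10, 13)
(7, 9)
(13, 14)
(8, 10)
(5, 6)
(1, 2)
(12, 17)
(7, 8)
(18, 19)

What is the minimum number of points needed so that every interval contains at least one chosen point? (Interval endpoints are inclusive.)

5

Process intervals by earliest right end; each time one isn't hit yet, stab at its right endpoint.
Sorted: [1,2] [1,5] [5,6] [7,8] [7,9] [8,10] [10,13] [13,14] [12,15] [12,17] [18,19]
{[1,2],[1,5]} hit by 2; {[5,6]} hit by 6; {[7,8],[7,9],[8,10]} hit by 8; {[10,13],[13,14],[12,15],[12,17]} hit by 13; {[18,19]} hit by 19.
Points: 2, 6, 8, 13, 19 (5 total).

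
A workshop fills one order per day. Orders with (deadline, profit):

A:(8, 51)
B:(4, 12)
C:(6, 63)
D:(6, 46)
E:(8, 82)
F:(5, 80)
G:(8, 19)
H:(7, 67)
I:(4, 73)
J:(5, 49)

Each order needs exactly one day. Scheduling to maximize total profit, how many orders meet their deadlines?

By profit: E(d8,82), F(d5,80), I(d4,73), H(d7,67), C(d6,63), A(d8,51), J(d5,49), D(d6,46), G(d8,19), B(d4,12)
E→slot 8; F→slot 5; I→slot 4; H→slot 7; C→slot 6; A→slot 3; J→slot 2; D→slot 1; G skipped; B skipped.
8 of 10 scheduled.

8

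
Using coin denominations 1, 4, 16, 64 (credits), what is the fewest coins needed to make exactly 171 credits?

171 = 2×64 + 2×16 + 2×4 + 3×1
Total coins = 2 + 2 + 2 + 3 = 9

9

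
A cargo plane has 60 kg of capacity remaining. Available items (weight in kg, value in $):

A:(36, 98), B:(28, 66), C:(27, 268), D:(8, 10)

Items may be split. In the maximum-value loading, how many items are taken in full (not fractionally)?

Ratios (sorted): C 9.93, A 2.72, B 2.36, D 1.25
take C (27 @ 268); take 33/36 of A → 89.83. Capacity used 60/60.
1 item(s) taken whole; one partial (take 33/36 of A).

1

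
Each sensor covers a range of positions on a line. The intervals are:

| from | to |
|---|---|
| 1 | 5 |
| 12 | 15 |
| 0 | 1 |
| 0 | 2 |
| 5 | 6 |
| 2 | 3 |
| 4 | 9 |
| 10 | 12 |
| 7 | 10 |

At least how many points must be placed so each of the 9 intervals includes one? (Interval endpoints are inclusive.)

5

Sort by right endpoint; whenever an interval is uncovered, place a point at its right end.
By right end: [0,1]  [0,2]  [2,3]  [1,5]  [5,6]  [4,9]  [7,10]  [10,12]  [12,15]
[0,1] uncovered → point at 1; [2,3] uncovered → point at 3; [5,6] uncovered → point at 6; [7,10] uncovered → point at 10; [12,15] uncovered → point at 15.
Points: 1, 3, 6, 10, 15 (5 total).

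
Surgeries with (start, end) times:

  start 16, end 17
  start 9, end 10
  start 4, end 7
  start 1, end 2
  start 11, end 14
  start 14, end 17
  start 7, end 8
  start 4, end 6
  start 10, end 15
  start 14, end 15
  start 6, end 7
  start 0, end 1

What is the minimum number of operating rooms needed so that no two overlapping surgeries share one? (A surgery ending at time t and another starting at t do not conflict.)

The answer is the maximum number of intervals overlapping at any instant.
starts: [0, 1, 4, 4, 6, 7, 9, 10, 11, 14, 14, 16]
ends:   [1, 2, 6, 7, 7, 8, 10, 14, 15, 15, 17, 17]
s0→1 e1→0 s1→1 e2→0 s4→1 s4→2 e6→1 s6→2 e7→1 e7→0 s7→1 e8→0 s9→1 e10→0 s10→1 s11→2 e14→1 s14→2 s14→3  — peak 3.

3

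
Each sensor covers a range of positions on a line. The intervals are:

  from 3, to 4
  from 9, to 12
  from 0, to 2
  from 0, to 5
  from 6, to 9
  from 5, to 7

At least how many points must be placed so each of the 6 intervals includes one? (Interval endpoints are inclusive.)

4

Sort by right endpoint; whenever an interval is uncovered, place a point at its right end.
Sorted: [0,2] [3,4] [0,5] [5,7] [6,9] [9,12]
{[0,2]} hit by 2; {[3,4],[0,5]} hit by 4; {[5,7],[6,9]} hit by 7; {[9,12]} hit by 12.
Points: 2, 4, 7, 12 (4 total).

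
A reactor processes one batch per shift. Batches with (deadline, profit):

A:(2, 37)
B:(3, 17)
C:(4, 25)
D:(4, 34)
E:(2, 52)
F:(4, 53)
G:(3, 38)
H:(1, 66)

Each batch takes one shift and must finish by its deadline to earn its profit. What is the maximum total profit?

Profit order: H=66 F=53 E=52 G=38 A=37 D=34 C=25 B=17
Assign: H→slot 1, F→slot 4, E→slot 2, G→slot 3, A skipped, D skipped, C skipped, B skipped.
Slots: [1:H] [2:E] [3:G] [4:F]
Profit = 66 + 52 + 38 + 53 = 209

209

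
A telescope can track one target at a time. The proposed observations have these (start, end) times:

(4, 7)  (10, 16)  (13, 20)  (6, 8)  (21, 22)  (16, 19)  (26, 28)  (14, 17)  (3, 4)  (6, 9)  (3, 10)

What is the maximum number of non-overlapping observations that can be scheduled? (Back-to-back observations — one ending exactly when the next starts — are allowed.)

Greedy by earliest finish: after sorting by end time, pick each interval compatible with the last pick.
By end time: (3,4), (4,7), (6,8), (6,9), (3,10), (10,16), (14,17), (16,19), (13,20), (21,22), (26,28).
Pick (3,4); next start ≥ 4 → (4,7); next start ≥ 7 → (10,16); next start ≥ 16 → (16,19); next start ≥ 19 → (21,22); next start ≥ 22 → (26,28).
Selected 6 observations.

6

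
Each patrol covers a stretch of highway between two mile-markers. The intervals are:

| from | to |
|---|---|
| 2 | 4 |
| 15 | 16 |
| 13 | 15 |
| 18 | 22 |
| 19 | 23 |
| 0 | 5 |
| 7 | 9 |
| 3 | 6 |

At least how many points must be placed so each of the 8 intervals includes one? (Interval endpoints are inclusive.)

By right end: [2,4]  [0,5]  [3,6]  [7,9]  [13,15]  [15,16]  [18,22]  [19,23]
[2,4] uncovered → point at 4; [7,9] uncovered → point at 9; [13,15] uncovered → point at 15; [18,22] uncovered → point at 22.
Points: 4, 9, 15, 22 (4 total).

4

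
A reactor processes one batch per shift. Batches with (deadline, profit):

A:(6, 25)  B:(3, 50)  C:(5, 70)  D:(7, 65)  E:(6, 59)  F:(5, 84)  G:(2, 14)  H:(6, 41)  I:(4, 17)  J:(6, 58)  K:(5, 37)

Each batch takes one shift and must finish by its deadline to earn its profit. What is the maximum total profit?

Take jobs in profit order; each goes to the latest open slot no later than its deadline.
By profit: F(d5,84), C(d5,70), D(d7,65), E(d6,59), J(d6,58), B(d3,50), H(d6,41), K(d5,37), A(d6,25), I(d4,17), G(d2,14)
F→slot 5; C→slot 4; D→slot 7; E→slot 6; J→slot 3; B→slot 2; H→slot 1; K skipped; A skipped; I skipped; G skipped.
Profit = 41 + 50 + 58 + 70 + 84 + 59 + 65 = 427

427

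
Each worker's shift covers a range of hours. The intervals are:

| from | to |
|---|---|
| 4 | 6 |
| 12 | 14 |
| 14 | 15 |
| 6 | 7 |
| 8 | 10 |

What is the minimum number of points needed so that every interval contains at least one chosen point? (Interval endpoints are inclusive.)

3

Process intervals by earliest right end; each time one isn't hit yet, stab at its right endpoint.
Sorted: [4,6] [6,7] [8,10] [12,14] [14,15]
{[4,6],[6,7]} hit by 6; {[8,10]} hit by 10; {[12,14],[14,15]} hit by 14.
Points: 6, 10, 14 (3 total).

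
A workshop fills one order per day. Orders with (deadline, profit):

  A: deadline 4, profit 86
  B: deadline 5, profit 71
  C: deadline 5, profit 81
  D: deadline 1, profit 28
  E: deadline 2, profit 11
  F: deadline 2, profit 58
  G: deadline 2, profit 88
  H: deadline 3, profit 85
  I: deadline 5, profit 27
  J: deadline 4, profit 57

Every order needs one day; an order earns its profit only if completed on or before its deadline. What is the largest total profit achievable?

411

Take jobs in profit order; each goes to the latest open slot no later than its deadline.
By profit: G(d2,88), A(d4,86), H(d3,85), C(d5,81), B(d5,71), F(d2,58), J(d4,57), D(d1,28), I(d5,27), E(d2,11)
G→slot 2; A→slot 4; H→slot 3; C→slot 5; B→slot 1; F skipped; J skipped; D skipped; I skipped; E skipped.
Profit = 71 + 88 + 85 + 86 + 81 = 411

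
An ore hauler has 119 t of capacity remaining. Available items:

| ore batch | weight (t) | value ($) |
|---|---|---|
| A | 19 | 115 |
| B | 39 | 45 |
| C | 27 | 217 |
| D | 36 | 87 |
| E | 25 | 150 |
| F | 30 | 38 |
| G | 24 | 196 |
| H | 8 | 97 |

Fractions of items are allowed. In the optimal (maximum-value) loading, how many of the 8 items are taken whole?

Ratios (sorted): H 12.12, G 8.17, C 8.04, A 6.05, E 6.00, D 2.42, F 1.27, B 1.15
take H (8 @ 97); take G (24 @ 196); take C (27 @ 217); take A (19 @ 115); take E (25 @ 150); take 16/36 of D → 38.67. Capacity used 119/119.
5 item(s) taken whole; one partial (take 16/36 of D).

5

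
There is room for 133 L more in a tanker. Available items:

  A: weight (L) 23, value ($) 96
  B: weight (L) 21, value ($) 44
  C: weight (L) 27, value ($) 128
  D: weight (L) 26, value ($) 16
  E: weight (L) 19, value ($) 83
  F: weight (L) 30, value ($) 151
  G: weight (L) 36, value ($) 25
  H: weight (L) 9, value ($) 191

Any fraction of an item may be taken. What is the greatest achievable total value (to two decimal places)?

Ratios (sorted): H 21.22, F 5.03, C 4.74, E 4.37, A 4.17, B 2.10, G 0.69, D 0.62
take H (9 @ 191); take F (30 @ 151); take C (27 @ 128); take E (19 @ 83); take A (23 @ 96); take B (21 @ 44); take 4/36 of G → 2.78. Capacity used 133/133.
Total value = 695.78

695.78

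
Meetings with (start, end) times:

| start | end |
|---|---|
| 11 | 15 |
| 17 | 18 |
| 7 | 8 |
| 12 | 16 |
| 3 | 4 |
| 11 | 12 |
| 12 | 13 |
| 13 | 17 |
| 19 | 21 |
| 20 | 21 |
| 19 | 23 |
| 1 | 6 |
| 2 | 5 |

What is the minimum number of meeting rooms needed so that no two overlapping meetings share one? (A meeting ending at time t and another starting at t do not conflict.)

Count concurrent intervals with a sweep; the peak is the room count.
Events (time:±→running): 1:+→1 2:+→2 3:+→3 … peak 3.

3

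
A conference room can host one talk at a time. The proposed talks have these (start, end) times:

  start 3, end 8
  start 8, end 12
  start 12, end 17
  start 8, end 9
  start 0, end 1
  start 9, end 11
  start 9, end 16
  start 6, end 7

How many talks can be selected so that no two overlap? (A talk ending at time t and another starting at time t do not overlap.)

Sort by end time and greedily take each interval whose start is ≥ the last chosen end.
Sorted by end: (0,1)  (6,7)  (3,8)  (8,9)  (9,11)  (8,12)  (9,16)  (12,17)
take (0,1); take (6,7); take (8,9); take (9,11); skip (9,16); take (12,17).
Selected 5 talks.

5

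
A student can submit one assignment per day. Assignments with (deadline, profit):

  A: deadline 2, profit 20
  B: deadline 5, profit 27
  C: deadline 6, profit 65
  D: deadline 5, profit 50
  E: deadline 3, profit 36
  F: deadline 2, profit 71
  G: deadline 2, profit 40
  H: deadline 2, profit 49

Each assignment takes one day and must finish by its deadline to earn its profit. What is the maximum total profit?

Sort by profit descending; place each in the latest free slot ≤ its deadline.
Profit order: F=71 C=65 D=50 H=49 G=40 E=36 B=27 A=20
Assign: F→slot 2, C→slot 6, D→slot 5, H→slot 1, G skipped, E→slot 3, B→slot 4, A skipped.
Slots: [1:H] [2:F] [3:E] [4:B] [5:D] [6:C]
Profit = 49 + 71 + 36 + 27 + 50 + 65 = 298

298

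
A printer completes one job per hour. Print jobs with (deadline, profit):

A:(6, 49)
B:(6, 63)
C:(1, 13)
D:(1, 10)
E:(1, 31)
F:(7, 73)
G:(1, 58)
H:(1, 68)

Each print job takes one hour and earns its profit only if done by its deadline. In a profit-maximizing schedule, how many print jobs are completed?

Take jobs in profit order; each goes to the latest open slot no later than its deadline.
By profit: F(d7,73), H(d1,68), B(d6,63), G(d1,58), A(d6,49), E(d1,31), C(d1,13), D(d1,10)
F→slot 7; H→slot 1; B→slot 6; G skipped; A→slot 5; E skipped; C skipped; D skipped.
4 of 8 scheduled.

4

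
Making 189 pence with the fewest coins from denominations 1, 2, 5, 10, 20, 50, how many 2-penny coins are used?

Use the largest denomination that fits, subtract, and repeat.
189 − 3×50→39 − 1×20→19 − 1×10→9 − 1×5→4 − 2×2→0
Count of 2: 2

2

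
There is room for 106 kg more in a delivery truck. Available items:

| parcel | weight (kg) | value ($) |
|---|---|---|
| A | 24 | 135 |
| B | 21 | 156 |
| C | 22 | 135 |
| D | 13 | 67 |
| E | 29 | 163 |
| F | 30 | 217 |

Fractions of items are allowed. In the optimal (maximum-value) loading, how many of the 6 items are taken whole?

4

Sort by value per unit weight and fill in that order.
Order: B (156/21=7.43) > F (217/30=7.23) > C (135/22=6.14) > A (135/24=5.62) > E (163/29=5.62) > D (67/13=5.15)
Fill: take B (21 @ 156) → take F (30 @ 217) → take C (22 @ 135) → take A (24 @ 135) → take 9/29 of E → 50.59; 106/106 used.
4 item(s) taken whole; one partial (take 9/29 of E).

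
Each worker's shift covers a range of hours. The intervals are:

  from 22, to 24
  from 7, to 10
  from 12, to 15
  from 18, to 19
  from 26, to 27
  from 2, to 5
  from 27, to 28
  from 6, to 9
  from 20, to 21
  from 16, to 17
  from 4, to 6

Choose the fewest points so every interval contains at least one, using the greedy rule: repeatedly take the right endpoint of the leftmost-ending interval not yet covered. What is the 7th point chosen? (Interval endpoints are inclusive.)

24

Sorted: [2,5] [4,6] [6,9] [7,10] [12,15] [16,17] [18,19] [20,21] [22,24] [26,27] [27,28]
{[2,5],[4,6]} hit by 5; {[6,9],[7,10]} hit by 9; {[12,15]} hit by 15; {[16,17]} hit by 17; {[18,19]} hit by 19; {[20,21]} hit by 21; {[22,24]} hit by 24; {[26,27],[27,28]} hit by 27.
Points: 5, 9, 15, 17, 19, 21, 24, 27 (8 total).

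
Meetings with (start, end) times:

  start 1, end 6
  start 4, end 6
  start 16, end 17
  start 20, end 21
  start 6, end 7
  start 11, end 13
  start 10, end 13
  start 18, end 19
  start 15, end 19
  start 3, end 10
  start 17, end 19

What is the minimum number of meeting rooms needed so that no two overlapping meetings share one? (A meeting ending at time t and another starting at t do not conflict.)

3

starts: [1, 3, 4, 6, 10, 11, 15, 16, 17, 18, 20]
ends:   [6, 6, 7, 10, 13, 13, 17, 19, 19, 19, 21]
s1→1 s3→2 s4→3  — peak 3.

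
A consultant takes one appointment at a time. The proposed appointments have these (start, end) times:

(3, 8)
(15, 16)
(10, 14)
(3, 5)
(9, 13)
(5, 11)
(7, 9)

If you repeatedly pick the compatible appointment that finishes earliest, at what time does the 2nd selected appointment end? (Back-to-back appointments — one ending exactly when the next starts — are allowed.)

Sort by end time and greedily take each interval whose start is ≥ the last chosen end.
Sorted by end: (3,5)  (3,8)  (7,9)  (5,11)  (9,13)  (10,14)  (15,16)
take (3,5); skip (3,8); take (7,9); take (9,13); take (15,16).
Selected: (3,5) (7,9) (9,13) (15,16)

9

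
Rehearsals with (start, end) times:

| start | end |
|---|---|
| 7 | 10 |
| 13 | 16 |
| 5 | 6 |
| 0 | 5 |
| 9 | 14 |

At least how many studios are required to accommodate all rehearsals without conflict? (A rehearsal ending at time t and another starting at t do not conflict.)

Events (time:±→running): 0:+→1 5:-→0 5:+→1 6:-→0 7:+→1 9:+→2 … peak 2.

2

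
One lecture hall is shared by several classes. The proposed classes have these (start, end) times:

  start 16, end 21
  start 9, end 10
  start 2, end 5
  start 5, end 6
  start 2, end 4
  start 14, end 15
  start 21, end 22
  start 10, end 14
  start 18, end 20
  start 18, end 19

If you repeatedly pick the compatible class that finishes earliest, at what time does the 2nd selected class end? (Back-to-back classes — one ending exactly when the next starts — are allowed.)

6

Greedy by earliest finish: after sorting by end time, pick each interval compatible with the last pick.
By end time: (2,4), (2,5), (5,6), (9,10), (10,14), (14,15), (18,19), (18,20), (16,21), (21,22).
Pick (2,4); next start ≥ 4 → (5,6); next start ≥ 6 → (9,10); next start ≥ 10 → (10,14); next start ≥ 14 → (14,15); next start ≥ 15 → (18,19); next start ≥ 19 → (21,22).
Selected: (2,4) (5,6) (9,10) (10,14) (14,15) (18,19) (21,22)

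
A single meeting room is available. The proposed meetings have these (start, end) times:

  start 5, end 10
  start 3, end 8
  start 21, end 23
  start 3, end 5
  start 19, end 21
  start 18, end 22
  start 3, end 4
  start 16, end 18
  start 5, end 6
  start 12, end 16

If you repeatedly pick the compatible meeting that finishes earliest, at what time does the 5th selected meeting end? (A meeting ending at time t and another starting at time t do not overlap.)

21

Greedy by earliest finish: after sorting by end time, pick each interval compatible with the last pick.
Sorted by end: (3,4)  (3,5)  (5,6)  (3,8)  (5,10)  (12,16)  (16,18)  (19,21)  (18,22)  (21,23)
take (3,4); take (5,6); skip (5,10); take (12,16); take (16,18); take (19,21); take (21,23).
Selected: (3,4) (5,6) (12,16) (16,18) (19,21) (21,23)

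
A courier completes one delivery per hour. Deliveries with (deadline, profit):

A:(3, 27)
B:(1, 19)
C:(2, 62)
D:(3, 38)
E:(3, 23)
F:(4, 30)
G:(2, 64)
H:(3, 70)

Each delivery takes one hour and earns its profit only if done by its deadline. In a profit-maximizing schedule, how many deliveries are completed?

Sort by profit descending; place each in the latest free slot ≤ its deadline.
Profit order: H=70 G=64 C=62 D=38 F=30 A=27 E=23 B=19
Assign: H→slot 3, G→slot 2, C→slot 1, D skipped, F→slot 4, A skipped, E skipped, B skipped.
Slots: [1:C] [2:G] [3:H] [4:F]
4 of 8 scheduled.

4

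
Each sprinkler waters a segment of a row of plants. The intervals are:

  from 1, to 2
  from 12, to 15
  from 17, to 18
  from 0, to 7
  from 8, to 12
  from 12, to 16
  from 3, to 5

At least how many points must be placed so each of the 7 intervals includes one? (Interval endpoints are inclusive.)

4

By right end: [1,2]  [3,5]  [0,7]  [8,12]  [12,15]  [12,16]  [17,18]
[1,2] uncovered → point at 2; [3,5] uncovered → point at 5; [8,12] uncovered → point at 12; [17,18] uncovered → point at 18.
Points: 2, 5, 12, 18 (4 total).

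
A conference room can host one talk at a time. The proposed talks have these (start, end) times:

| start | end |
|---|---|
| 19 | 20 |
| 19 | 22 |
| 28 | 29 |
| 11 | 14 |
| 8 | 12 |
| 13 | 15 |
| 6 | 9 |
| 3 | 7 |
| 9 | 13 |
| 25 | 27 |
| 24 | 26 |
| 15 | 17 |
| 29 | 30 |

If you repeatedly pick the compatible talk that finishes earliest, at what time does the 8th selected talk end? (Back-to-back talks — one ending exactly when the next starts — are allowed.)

By end time: (3,7), (6,9), (8,12), (9,13), (11,14), (13,15), (15,17), (19,20), (19,22), (24,26), (25,27), (28,29), (29,30).
Pick (3,7); next start ≥ 7 → (8,12); next start ≥ 12 → (13,15); next start ≥ 15 → (15,17); next start ≥ 17 → (19,20); next start ≥ 20 → (24,26); next start ≥ 26 → (28,29); next start ≥ 29 → (29,30).
Selected: (3,7) (8,12) (13,15) (15,17) (19,20) (24,26) (28,29) (29,30)

30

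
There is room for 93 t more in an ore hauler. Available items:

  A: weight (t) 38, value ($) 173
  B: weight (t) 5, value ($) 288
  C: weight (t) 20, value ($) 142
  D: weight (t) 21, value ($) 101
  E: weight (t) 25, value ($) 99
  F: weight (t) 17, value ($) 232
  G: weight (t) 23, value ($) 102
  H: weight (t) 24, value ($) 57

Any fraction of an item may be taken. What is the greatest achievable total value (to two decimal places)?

899.58

Ratios (sorted): B 57.60, F 13.65, C 7.10, D 4.81, A 4.55, G 4.43, E 3.96, H 2.38
take B (5 @ 288); take F (17 @ 232); take C (20 @ 142); take D (21 @ 101); take 30/38 of A → 136.58. Capacity used 93/93.
Total value = 899.58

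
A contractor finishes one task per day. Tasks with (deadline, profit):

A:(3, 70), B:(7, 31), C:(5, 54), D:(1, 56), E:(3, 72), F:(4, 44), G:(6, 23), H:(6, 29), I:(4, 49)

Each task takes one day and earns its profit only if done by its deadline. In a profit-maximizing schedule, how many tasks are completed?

7

Sort by profit descending; place each in the latest free slot ≤ its deadline.
By profit: E(d3,72), A(d3,70), D(d1,56), C(d5,54), I(d4,49), F(d4,44), B(d7,31), H(d6,29), G(d6,23)
E→slot 3; A→slot 2; D→slot 1; C→slot 5; I→slot 4; F skipped; B→slot 7; H→slot 6; G skipped.
7 of 9 scheduled.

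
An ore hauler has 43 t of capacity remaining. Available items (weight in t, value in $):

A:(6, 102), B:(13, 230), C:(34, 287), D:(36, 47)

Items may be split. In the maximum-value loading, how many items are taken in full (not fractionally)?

Sort by value per unit weight and fill in that order.
Ratios (sorted): B 17.69, A 17.00, C 8.44, D 1.31
take B (13 @ 230); take A (6 @ 102); take 24/34 of C → 202.59. Capacity used 43/43.
2 item(s) taken whole; one partial (take 24/34 of C).

2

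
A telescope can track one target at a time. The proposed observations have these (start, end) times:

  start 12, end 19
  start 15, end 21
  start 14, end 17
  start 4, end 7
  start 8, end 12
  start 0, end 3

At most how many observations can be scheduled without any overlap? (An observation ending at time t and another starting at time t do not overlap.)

By end time: (0,3), (4,7), (8,12), (14,17), (12,19), (15,21).
Pick (0,3); next start ≥ 3 → (4,7); next start ≥ 7 → (8,12); next start ≥ 12 → (14,17).
Selected 4 observations.

4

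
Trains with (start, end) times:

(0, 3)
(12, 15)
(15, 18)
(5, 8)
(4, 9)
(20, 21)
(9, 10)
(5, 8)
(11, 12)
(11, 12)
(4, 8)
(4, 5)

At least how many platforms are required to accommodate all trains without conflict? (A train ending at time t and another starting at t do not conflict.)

4

The answer is the maximum number of intervals overlapping at any instant.
Events (time:±→running): 0:+→1 3:-→0 4:+→1 4:+→2 4:+→3 5:-→2 5:+→3 5:+→4 … peak 4.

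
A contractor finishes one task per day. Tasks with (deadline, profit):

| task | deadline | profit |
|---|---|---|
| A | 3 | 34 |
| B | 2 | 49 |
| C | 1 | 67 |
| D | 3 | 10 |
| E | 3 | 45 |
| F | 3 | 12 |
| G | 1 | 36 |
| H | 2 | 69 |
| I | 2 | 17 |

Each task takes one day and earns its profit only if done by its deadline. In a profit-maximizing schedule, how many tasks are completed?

3

By profit: H(d2,69), C(d1,67), B(d2,49), E(d3,45), G(d1,36), A(d3,34), I(d2,17), F(d3,12), D(d3,10)
H→slot 2; C→slot 1; B skipped; E→slot 3; G skipped; A skipped; I skipped; F skipped; D skipped.
3 of 9 scheduled.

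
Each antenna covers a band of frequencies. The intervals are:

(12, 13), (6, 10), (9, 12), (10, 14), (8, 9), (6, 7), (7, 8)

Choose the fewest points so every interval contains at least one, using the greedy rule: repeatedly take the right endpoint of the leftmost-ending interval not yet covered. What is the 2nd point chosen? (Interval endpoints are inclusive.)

9

Sort by right endpoint; whenever an interval is uncovered, place a point at its right end.
By right end: [6,7]  [7,8]  [8,9]  [6,10]  [9,12]  [12,13]  [10,14]
[6,7] uncovered → point at 7; [8,9] uncovered → point at 9; [12,13] uncovered → point at 13.
Points: 7, 9, 13 (3 total).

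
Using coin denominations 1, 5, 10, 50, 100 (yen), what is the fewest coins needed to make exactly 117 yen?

117 − 1×100→17 − 1×10→7 − 1×5→2 − 2×1→0
Total coins = 1 + 1 + 1 + 2 = 5

5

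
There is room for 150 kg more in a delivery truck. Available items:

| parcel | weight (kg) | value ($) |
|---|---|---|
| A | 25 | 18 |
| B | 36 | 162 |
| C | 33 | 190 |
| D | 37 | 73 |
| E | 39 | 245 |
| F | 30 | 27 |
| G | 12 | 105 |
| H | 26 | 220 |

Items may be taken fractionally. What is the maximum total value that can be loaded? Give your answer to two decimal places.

929.89

Greedy by value/weight ratio, highest first.
Order: G (105/12=8.75) > H (220/26=8.46) > E (245/39=6.28) > C (190/33=5.76) > B (162/36=4.50) > D (73/37=1.97) > F (27/30=0.90) > A (18/25=0.72)
Fill: take G (12 @ 105) → take H (26 @ 220) → take E (39 @ 245) → take C (33 @ 190) → take B (36 @ 162) → take 4/37 of D → 7.89; 150/150 used.
Total value = 929.89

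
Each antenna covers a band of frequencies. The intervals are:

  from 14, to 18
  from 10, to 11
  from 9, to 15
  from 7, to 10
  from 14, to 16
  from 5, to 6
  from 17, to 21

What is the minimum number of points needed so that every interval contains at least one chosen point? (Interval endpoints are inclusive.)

4

Sort by right endpoint; whenever an interval is uncovered, place a point at its right end.
Sorted: [5,6] [7,10] [10,11] [9,15] [14,16] [14,18] [17,21]
{[5,6]} hit by 6; {[7,10],[10,11],[9,15]} hit by 10; {[14,16],[14,18]} hit by 16; {[17,21]} hit by 21.
Points: 6, 10, 16, 21 (4 total).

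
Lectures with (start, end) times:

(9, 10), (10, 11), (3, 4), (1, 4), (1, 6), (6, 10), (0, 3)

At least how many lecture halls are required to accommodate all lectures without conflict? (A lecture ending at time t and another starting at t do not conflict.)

starts: [0, 1, 1, 3, 6, 9, 10]
ends:   [3, 4, 4, 6, 10, 10, 11]
s0→1 s1→2 s1→3  — peak 3.

3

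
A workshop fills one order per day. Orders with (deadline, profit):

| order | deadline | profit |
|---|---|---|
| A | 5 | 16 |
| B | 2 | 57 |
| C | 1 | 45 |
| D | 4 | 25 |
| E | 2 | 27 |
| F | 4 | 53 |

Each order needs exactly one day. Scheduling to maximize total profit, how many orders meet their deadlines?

By profit: B(d2,57), F(d4,53), C(d1,45), E(d2,27), D(d4,25), A(d5,16)
B→slot 2; F→slot 4; C→slot 1; E skipped; D→slot 3; A→slot 5.
5 of 6 scheduled.

5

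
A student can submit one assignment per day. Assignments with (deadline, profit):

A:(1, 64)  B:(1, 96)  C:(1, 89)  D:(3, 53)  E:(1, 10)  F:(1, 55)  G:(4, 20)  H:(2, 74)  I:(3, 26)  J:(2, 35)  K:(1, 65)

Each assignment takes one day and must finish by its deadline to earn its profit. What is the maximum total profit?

243

By profit: B(d1,96), C(d1,89), H(d2,74), K(d1,65), A(d1,64), F(d1,55), D(d3,53), J(d2,35), I(d3,26), G(d4,20), E(d1,10)
B→slot 1; C skipped; H→slot 2; K skipped; A skipped; F skipped; D→slot 3; J skipped; I skipped; G→slot 4; E skipped.
Profit = 96 + 74 + 53 + 20 = 243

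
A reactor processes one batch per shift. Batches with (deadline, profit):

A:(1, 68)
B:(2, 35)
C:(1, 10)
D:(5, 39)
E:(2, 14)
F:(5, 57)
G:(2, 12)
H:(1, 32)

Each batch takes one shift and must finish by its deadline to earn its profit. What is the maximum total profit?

199

By profit: A(d1,68), F(d5,57), D(d5,39), B(d2,35), H(d1,32), E(d2,14), G(d2,12), C(d1,10)
A→slot 1; F→slot 5; D→slot 4; B→slot 2; H skipped; E skipped; G skipped; C skipped.
Profit = 68 + 35 + 39 + 57 = 199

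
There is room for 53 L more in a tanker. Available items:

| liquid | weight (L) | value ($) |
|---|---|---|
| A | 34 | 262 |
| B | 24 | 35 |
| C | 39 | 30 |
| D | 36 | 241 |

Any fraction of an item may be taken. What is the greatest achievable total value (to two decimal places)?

389.19

Ratios (sorted): A 7.71, D 6.69, B 1.46, C 0.77
take A (34 @ 262); take 19/36 of D → 127.19. Capacity used 53/53.
Total value = 389.19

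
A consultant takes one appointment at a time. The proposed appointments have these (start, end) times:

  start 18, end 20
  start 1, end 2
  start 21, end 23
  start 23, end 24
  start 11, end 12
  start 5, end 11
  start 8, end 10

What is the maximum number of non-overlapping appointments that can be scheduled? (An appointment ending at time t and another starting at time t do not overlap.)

6

Order by finish time; keep every interval that doesn't clash with the previous kept one.
By end time: (1,2), (8,10), (5,11), (11,12), (18,20), (21,23), (23,24).
Pick (1,2); next start ≥ 2 → (8,10); next start ≥ 10 → (11,12); next start ≥ 12 → (18,20); next start ≥ 20 → (21,23); next start ≥ 23 → (23,24).
Selected 6 appointments.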